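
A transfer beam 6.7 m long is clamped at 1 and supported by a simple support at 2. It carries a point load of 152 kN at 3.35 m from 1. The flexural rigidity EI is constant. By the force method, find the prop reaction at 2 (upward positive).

R_2 = 47.5 kN

Choose R_2 as the redundant. The primary structure is the cantilever fixed at 1.
Free-end deflection of the primary structure under the applied loading (downward +):
  point load 152 at a = 3.35: Pa²(3L − a)/(6EI) = 4762/EI
Flexibility coefficient — unit upward force at 2: δ_{22} = L³/(3EI) = 100.3/EI.
Compatibility at 2: δ_0 − R_2·δ_{22} = 0, so R_2 = 4762/100.3 = 47.5 kN.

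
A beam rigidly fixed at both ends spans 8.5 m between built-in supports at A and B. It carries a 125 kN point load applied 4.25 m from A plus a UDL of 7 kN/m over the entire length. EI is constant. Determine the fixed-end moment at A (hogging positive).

Take the two fixed-end moments M_A, M_B as redundants; the released structure is the simple span AB.
On the primary (simply-supported) span, the end slopes from the loading are:
  at A: point load 125 at a = 4.25: Pab(L + b)/(6LEI) = 564.5/EI
  at B: point load 125 at a = 4.25: Pab(L + a)/(6LEI) = 564.5/EI
  at A: UDL 7: wL³/(24EI) = 179.1/EI
  at B: UDL 7: wL³/(24EI) = 179.1/EI
  θ_A0 = 743.6/EI,  θ_B0 = 743.6/EI
Flexibility coefficients: a unit moment at one end gives L/(3EI) there and L/(6EI) at the far end, so f₁₁ = f₂₂ = 2.833/EI and f₁₂ = f₂₁ = 1.417/EI.
Compatibility — zero rotation at each built-in end:
  2.833 M_A + 1.417 M_B = 743.6
  1.417 M_A + 2.833 M_B = 743.6
Solving the pair gives M_A = 175 kN·m and M_B = 175 kN·m (hogging).

M_A = 175 kN·m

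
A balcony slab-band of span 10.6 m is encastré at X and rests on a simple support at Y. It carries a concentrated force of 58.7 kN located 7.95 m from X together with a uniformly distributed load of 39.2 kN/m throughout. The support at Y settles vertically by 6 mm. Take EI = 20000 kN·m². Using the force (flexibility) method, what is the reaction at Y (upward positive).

R_Y = 192.7 kN

Release the roller at Y. Primary structure: cantilever fixed at X.
Downward deflection at the released point Y due to the loads:
  point load 58.7 at a = 7.95: Pa²(3L − a)/(6EI) = 14747/EI
  UDL 39.2: wL⁴/(8EI) = 61861/EI
  δ_0 = 76609/EI
Tip deflection under a unit load at Y: L³/(3EI) = 397/EI.
With EI = 20000 kN·m²: δ_0 = 3.8304 m and δ_{YY} = 0.01985 m/kN.
Compatibility — the beam at Y must follow the support down by 0.006 m: δ_0 − R_Y·δ_{YY} = 0.006, so R_Y = (3.8304 − 0.006)/0.01985 = 192.7 kN.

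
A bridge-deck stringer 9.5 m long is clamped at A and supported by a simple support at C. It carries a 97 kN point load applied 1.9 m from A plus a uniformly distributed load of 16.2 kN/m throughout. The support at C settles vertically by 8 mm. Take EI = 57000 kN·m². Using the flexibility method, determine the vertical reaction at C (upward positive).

R_C = 61.55 kN

Remove the prop at C; the released (primary) structure is a cantilever built in at A.
Downward deflection at the released point C due to the loads:
  point load 97 at a = 1.9: Pa²(3L − a)/(6EI) = 1552/EI
  UDL 16.2: wL⁴/(8EI) = 16494/EI
  δ_0 = 18046/EI
Tip deflection under a unit load at C: L³/(3EI) = 285.8/EI.
With EI = 57000 kN·m²: δ_0 = 0.3166 m and δ_{CC} = 0.005014 m/kN.
Compatibility — the beam at C must follow the support down by 0.008 m: δ_0 − R_C·δ_{CC} = 0.008, so R_C = (0.3166 − 0.008)/0.005014 = 61.55 kN.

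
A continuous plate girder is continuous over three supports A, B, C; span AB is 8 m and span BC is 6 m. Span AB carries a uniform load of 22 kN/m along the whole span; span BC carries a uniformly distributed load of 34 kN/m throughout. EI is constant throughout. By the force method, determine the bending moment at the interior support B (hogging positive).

Take M_B as the redundant. Released structure: two simple spans AB and BC with a hinge at B.
Discontinuity in slope at B on the released structure — sum the simple-span end rotations:
  span AB: UDL 22: wL³/(24EI) = 469.3/EI
  span BC: UDL 34: wL³/(24EI) = 306/EI
  relative rotation θ_0 = (469.3 + 306)/EI = 775.3/EI
A unit hogging moment at B produces rotation L₁/(3EI) + L₂/(3EI) = 4.667/EI.
Compatibility: M_B·(L₁+L₂)/(3EI) = θ_0, giving M_B = 166.1 kN·m (hogging).

M_B = 166.1 kN·m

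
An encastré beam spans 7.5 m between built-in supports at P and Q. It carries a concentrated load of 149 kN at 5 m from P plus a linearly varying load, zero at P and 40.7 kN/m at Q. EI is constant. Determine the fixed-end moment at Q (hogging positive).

M_Q = 280 kN·m

Release both end moments; the primary structure is a simply-supported span PQ with redundants M_P and M_Q.
End rotations of the released simple span under the applied load (×1/EI):
  at P: point load 149 at a = 5: Pab(L + b)/(6LEI) = 413.9/EI
  at Q: point load 149 at a = 5: Pab(L + a)/(6LEI) = 517.4/EI
  at P: triangular load, peak 40.7: 7w₀L³/(360EI) = 333.9/EI
  at Q: triangular load, peak 40.7: w₀L³/(45EI) = 381.6/EI
  θ_P0 = 747.8/EI,  θ_Q0 = 898.9/EI
Flexibility coefficients: a unit moment at one end gives L/(3EI) there and L/(6EI) at the far end, so f₁₁ = f₂₂ = 2.5/EI and f₁₂ = f₂₁ = 1.25/EI.
Compatibility — zero rotation at each built-in end:
  2.5 M_P + 1.25 M_Q = 747.8
  1.25 M_P + 2.5 M_Q = 898.9
Solving the pair gives M_P = 159.1 kN·m and M_Q = 280 kN·m (hogging).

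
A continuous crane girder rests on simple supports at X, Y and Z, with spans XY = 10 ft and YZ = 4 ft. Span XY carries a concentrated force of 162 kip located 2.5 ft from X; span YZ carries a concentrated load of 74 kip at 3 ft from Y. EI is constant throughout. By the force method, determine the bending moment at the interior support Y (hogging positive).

M_Y = 145.5 kip·ft

Release continuity at Y by inserting a hinge; the redundant is the internal moment M_Y. The primary structure is two simply-supported spans XY and YZ.
Rotations at Y on the released spans (each span's end-slope, ×1/EI):
  span XY: point load 162 at a = 2.5: Pab(L + a)/(6LEI) = 632.8/EI
  span YZ: point load 74 at a = 3: Pab(L + b)/(6LEI) = 46.25/EI
  relative rotation θ_0 = (632.8 + 46.25)/EI = 679.1/EI
A unit hogging moment at Y produces rotation L₁/(3EI) + L₂/(3EI) = 4.667/EI.
Compatibility: M_Y·(L₁+L₂)/(3EI) = θ_0, giving M_Y = 145.5 kip·ft (hogging).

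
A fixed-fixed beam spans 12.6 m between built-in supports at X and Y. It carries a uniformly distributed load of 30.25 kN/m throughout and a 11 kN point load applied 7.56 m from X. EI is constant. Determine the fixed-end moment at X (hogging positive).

Take the two fixed-end moments M_X, M_Y as redundants; the released structure is the simple span XY.
On the primary (simply-supported) span, the end slopes from the loading are:
  at X: UDL 30.25: wL³/(24EI) = 2521/EI
  at Y: UDL 30.25: wL³/(24EI) = 2521/EI
  at X: point load 11 at a = 7.56: Pab(L + b)/(6LEI) = 97.8/EI
  at Y: point load 11 at a = 7.56: Pab(L + a)/(6LEI) = 111.8/EI
  θ_X0 = 2619/EI,  θ_Y0 = 2633/EI
Flexibility coefficients: a unit moment at one end gives L/(3EI) there and L/(6EI) at the far end, so f₁₁ = f₂₂ = 4.2/EI and f₁₂ = f₂₁ = 2.1/EI.
Compatibility — zero rotation at each built-in end:
  4.2 M_X + 2.1 M_Y = 2619
  2.1 M_X + 4.2 M_Y = 2633
Solving the pair gives M_X = 413.5 kN·m and M_Y = 420.2 kN·m (hogging).

M_X = 413.5 kN·m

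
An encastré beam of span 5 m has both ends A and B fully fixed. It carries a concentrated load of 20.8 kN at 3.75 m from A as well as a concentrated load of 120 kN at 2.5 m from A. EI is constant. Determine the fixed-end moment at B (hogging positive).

Take the two fixed-end moments M_A, M_B as redundants; the released structure is the simple span AB.
End rotations of the released simple span under the applied load (×1/EI):
  at A: point load 20.8 at a = 3.75: Pab(L + b)/(6LEI) = 20.31/EI
  at B: point load 20.8 at a = 3.75: Pab(L + a)/(6LEI) = 28.44/EI
  at A: point load 120 at a = 2.5: Pab(L + b)/(6LEI) = 187.5/EI
  at B: point load 120 at a = 2.5: Pab(L + a)/(6LEI) = 187.5/EI
  θ_A0 = 207.8/EI,  θ_B0 = 215.9/EI
Flexibility coefficients: a unit moment at one end gives L/(3EI) there and L/(6EI) at the far end, so f₁₁ = f₂₂ = 1.667/EI and f₁₂ = f₂₁ = 0.8333/EI.
Compatibility — zero rotation at each built-in end:
  1.667 M_A + 0.8333 M_B = 207.8
  0.8333 M_A + 1.667 M_B = 215.9
Solving the pair gives M_A = 79.88 kN·m and M_B = 89.62 kN·m (hogging).

M_B = 89.62 kN·m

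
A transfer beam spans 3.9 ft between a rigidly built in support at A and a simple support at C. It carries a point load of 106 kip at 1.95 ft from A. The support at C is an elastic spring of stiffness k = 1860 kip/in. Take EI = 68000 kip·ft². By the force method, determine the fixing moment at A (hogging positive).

Choose R_C as the redundant. The primary structure is the cantilever fixed at A.
Downward deflection at the released point C due to the loads:
  point load 106 at a = 1.95: Pa²(3L − a)/(6EI) = 655/EI
Tip deflection under a unit load at C: L³/(3EI) = 19.77/EI.
With EI = 68000 kip·ft²: δ_0 = 0.009632 ft and δ_{CC} = 0.000291 ft/kip.
Compatibility — the spring shortens by R_C/k under the reaction it provides: δ_0 − R_C·δ_{CC} = R_C/k. With 1/k = 1/(1860×12) ft/kip = 0.000045 ft/kip, R_C = δ_0 / (δ_{CC} + 1/k) = 0.009632 / (0.000291 + 0.000045) = 28.7 kip.
Moment equilibrium about A: M_A = Σ(load moments about A) − R_C·L = 206.7 − 28.7×3.9 = 94.76 kip·ft.

M_A = 94.76 kip·ft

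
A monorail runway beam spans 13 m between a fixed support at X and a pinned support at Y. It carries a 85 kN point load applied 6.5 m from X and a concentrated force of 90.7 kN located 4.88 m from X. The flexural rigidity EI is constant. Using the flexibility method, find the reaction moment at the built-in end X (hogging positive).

Choose R_Y as the redundant. The primary structure is the cantilever fixed at X.
Downward deflection at the released point Y due to the loads:
  point load 85 at a = 6.5: Pa²(3L − a)/(6EI) = 19453/EI
  point load 90.7 at a = 4.88: Pa²(3L − a)/(6EI) = 12283/EI
  δ_0 = 31736/EI
Flexibility coefficient — unit upward force at Y: δ_{YY} = L³/(3EI) = 732.3/EI.
The prop prevents deflection at Y: R_Y = δ_0/δ_{YY} = 31736/732.3 = 43.33 kN.
Moment equilibrium about X: M_X = Σ(load moments about X) − R_Y·L = 995.1 − 43.33×13 = 431.8 kN·m.

M_X = 431.8 kN·m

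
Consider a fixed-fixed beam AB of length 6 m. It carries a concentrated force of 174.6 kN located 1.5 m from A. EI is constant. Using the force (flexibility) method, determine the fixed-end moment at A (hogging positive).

Take the two fixed-end moments M_A, M_B as redundants; the released structure is the simple span AB.
Simple-span end rotations at A and B under the given loads:
  at A: point load 174.6 at a = 1.5: Pab(L + b)/(6LEI) = 343.7/EI
  at B: point load 174.6 at a = 1.5: Pab(L + a)/(6LEI) = 245.5/EI
  θ_A0 = 343.7/EI,  θ_B0 = 245.5/EI
Flexibility coefficients: a unit moment at one end gives L/(3EI) there and L/(6EI) at the far end, so f₁₁ = f₂₂ = 2/EI and f₁₂ = f₂₁ = 1/EI.
Compatibility — zero rotation at each built-in end:
  2 M_A + 1 M_B = 343.7
  1 M_A + 2 M_B = 245.5
Solving the pair gives M_A = 147.3 kN·m and M_B = 49.11 kN·m (hogging).

M_A = 147.3 kN·m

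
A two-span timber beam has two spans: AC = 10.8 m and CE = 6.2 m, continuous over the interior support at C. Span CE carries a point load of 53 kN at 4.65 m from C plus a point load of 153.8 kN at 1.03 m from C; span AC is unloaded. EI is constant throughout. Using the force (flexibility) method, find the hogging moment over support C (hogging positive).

M_C = 58.22 kN·m

Take M_C as the redundant. Released structure: two simple spans AC and CE with a hinge at C.
End slopes at the hinge C, treating each span as simply supported:
  span CE: point load 53 at a = 4.65: Pab(L + b)/(6LEI) = 79.58/EI
  span CE: point load 153.8 at a = 1.03: Pab(L + b)/(6LEI) = 250.3/EI
  relative rotation θ_0 = (0 + 329.9)/EI = 329.9/EI
A unit hogging moment at C produces rotation L₁/(3EI) + L₂/(3EI) = 5.667/EI.
Compatibility: M_C·(L₁+L₂)/(3EI) = θ_0, giving M_C = 58.22 kN·m (hogging).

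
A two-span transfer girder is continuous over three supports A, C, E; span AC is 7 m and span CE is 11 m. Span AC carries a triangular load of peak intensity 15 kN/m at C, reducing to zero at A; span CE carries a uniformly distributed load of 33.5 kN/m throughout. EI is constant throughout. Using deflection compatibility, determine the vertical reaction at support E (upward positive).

Insert a hinge at C; M_C is the redundant, and each span becomes simply supported.
End slopes at the hinge C, treating each span as simply supported:
  span AC: triangular load, peak 15: w₀L³/(45EI) = 114.3/EI
  span CE: UDL 33.5: wL³/(24EI) = 1858/EI
  relative rotation θ_0 = (114.3 + 1858)/EI = 1972/EI
A unit hogging moment at C produces rotation L₁/(3EI) + L₂/(3EI) = 6/EI.
Slope continuity at C: θ_0 = M_C·6/EI, so M_C = 1972/6 = 328.7 kN·m (hogging).
Span CE, ΣM about E: R_C^{CE}·11 = 2027 + 328.7, so R_C^{CE} = 214.1 kN and R_E = 368.5 − 214.1 = 154.4 kN.

R_E = 154.4 kN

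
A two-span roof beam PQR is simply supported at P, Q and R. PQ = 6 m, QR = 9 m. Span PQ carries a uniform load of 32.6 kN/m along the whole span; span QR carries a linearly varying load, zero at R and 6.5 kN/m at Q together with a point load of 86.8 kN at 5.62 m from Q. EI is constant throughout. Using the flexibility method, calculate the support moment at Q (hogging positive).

Take M_Q as the redundant. Released structure: two simple spans PQ and QR with a hinge at Q.
Discontinuity in slope at Q on the released structure — sum the simple-span end rotations:
  span PQ: UDL 32.6: wL³/(24EI) = 293.4/EI
  span QR: triangular load, peak 6.5: w₀L³/(45EI) = 105.3/EI
  span QR: point load 86.8 at a = 5.62: Pab(L + b)/(6LEI) = 378/EI
  relative rotation θ_0 = (293.4 + 483.3)/EI = 776.7/EI
A unit hogging moment at Q produces rotation L₁/(3EI) + L₂/(3EI) = 5/EI.
Slope continuity at Q: θ_0 = M_Q·5/EI, so M_Q = 776.7/5 = 155.3 kN·m (hogging).

M_Q = 155.3 kN·m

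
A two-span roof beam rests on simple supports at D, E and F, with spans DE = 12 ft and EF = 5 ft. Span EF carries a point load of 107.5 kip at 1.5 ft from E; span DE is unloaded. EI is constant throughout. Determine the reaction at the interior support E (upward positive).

R_E = 83.25 kip

Take M_E as the redundant. Released structure: two simple spans DE and EF with a hinge at E.
End slopes at the hinge E, treating each span as simply supported:
  span EF: point load 107.5 at a = 1.5: Pab(L + b)/(6LEI) = 159.9/EI
  relative rotation θ_0 = (0 + 159.9)/EI = 159.9/EI
A unit hogging moment at E produces rotation L₁/(3EI) + L₂/(3EI) = 5.667/EI.
Slope continuity at E: θ_0 = M_E·5.667/EI, so M_E = 159.9/5.667 = 28.22 kip·ft (hogging).
Span DE, ΣM about D with M_E applied at E: R_E^{DE}·12 = 0 + 28.22, so R_E^{DE} = 2.352 kip and R_D = 0 − 2.352 = -2.352 kip.
Span EF, ΣM about F: R_E^{EF}·5 = 376.2 + 28.22, so R_E^{EF} = 80.89 kip and R_F = 107.5 − 80.89 = 26.61 kip.
R_E = 2.352 + 80.89 = 83.25 kip.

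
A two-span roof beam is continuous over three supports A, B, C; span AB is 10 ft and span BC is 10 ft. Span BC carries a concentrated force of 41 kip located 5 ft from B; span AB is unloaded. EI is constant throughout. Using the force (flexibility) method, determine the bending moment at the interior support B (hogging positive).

M_B = 38.44 kip·ft

Release continuity at B by inserting a hinge; the redundant is the internal moment M_B. The primary structure is two simply-supported spans AB and BC.
End slopes at the hinge B, treating each span as simply supported:
  span BC: point load 41 at a = 5: Pab(L + b)/(6LEI) = 256.2/EI
  relative rotation θ_0 = (0 + 256.2)/EI = 256.2/EI
A unit hogging moment at B produces rotation L₁/(3EI) + L₂/(3EI) = 6.667/EI.
Compatibility: M_B·(L₁+L₂)/(3EI) = θ_0, giving M_B = 38.44 kip·ft (hogging).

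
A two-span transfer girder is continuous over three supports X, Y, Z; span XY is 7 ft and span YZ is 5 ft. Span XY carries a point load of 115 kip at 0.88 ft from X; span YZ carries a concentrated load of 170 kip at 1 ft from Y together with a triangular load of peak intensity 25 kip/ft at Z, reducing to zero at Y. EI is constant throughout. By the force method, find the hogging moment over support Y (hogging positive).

Release continuity at Y by inserting a hinge; the redundant is the internal moment M_Y. The primary structure is two simply-supported spans XY and YZ.
Discontinuity in slope at Y on the released structure — sum the simple-span end rotations:
  span XY: point load 115 at a = 0.88: Pab(L + a)/(6LEI) = 116.2/EI
  span YZ: point load 170 at a = 1: Pab(L + b)/(6LEI) = 204/EI
  span YZ: triangular load, peak 25: 7w₀L³/(360EI) = 60.76/EI
  relative rotation θ_0 = (116.2 + 264.8)/EI = 381/EI
A unit hogging moment at Y produces rotation L₁/(3EI) + L₂/(3EI) = 4/EI.
Compatibility: M_Y·(L₁+L₂)/(3EI) = θ_0, giving M_Y = 95.24 kip·ft (hogging).

M_Y = 95.24 kip·ft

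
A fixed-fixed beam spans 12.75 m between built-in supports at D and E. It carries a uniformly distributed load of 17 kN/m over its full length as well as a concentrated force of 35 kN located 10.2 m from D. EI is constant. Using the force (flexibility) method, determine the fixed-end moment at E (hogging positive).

M_E = 287.4 kN·m

Release both end moments; the primary structure is a simply-supported span DE with redundants M_D and M_E.
On the primary (simply-supported) span, the end slopes from the loading are:
  at D: UDL 17: wL³/(24EI) = 1468/EI
  at E: UDL 17: wL³/(24EI) = 1468/EI
  at D: point load 35 at a = 10.2: Pab(L + b)/(6LEI) = 182.1/EI
  at E: point load 35 at a = 10.2: Pab(L + a)/(6LEI) = 273.1/EI
  θ_D0 = 1650/EI,  θ_E0 = 1741/EI
Flexibility coefficients: a unit moment at one end gives L/(3EI) there and L/(6EI) at the far end, so f₁₁ = f₂₂ = 4.25/EI and f₁₂ = f₂₁ = 2.125/EI.
Compatibility — zero rotation at each built-in end:
  4.25 M_D + 2.125 M_E = 1650
  2.125 M_D + 4.25 M_E = 1741
Solving the pair gives M_D = 244.6 kN·m and M_E = 287.4 kN·m (hogging).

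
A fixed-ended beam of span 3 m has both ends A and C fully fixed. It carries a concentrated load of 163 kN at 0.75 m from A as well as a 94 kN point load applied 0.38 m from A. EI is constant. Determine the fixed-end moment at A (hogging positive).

Release both end moments; the primary structure is a simply-supported span AC with redundants M_A and M_C.
On the primary (simply-supported) span, the end slopes from the loading are:
  at A: point load 163 at a = 0.75: Pab(L + b)/(6LEI) = 80.23/EI
  at C: point load 163 at a = 0.75: Pab(L + a)/(6LEI) = 57.3/EI
  at A: point load 94 at a = 0.38: Pab(L + b)/(6LEI) = 29.22/EI
  at C: point load 94 at a = 0.38: Pab(L + a)/(6LEI) = 17.57/EI
  θ_A0 = 109.4/EI,  θ_C0 = 74.88/EI
Flexibility coefficients: a unit moment at one end gives L/(3EI) there and L/(6EI) at the far end, so f₁₁ = f₂₂ = 1/EI and f₁₂ = f₂₁ = 0.5/EI.
Compatibility — zero rotation at each built-in end:
  1 M_A + 0.5 M_C = 109.4
  0.5 M_A + 1 M_C = 74.88
Solving the pair gives M_A = 96.01 kN·m and M_C = 26.87 kN·m (hogging).

M_A = 96.01 kN·m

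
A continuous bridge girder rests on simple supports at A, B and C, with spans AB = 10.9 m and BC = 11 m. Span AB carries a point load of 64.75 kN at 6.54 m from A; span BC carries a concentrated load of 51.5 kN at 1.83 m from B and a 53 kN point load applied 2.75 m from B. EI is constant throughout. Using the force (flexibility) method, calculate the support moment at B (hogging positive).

M_B = 151.7 kN·m

Release continuity at B by inserting a hinge; the redundant is the internal moment M_B. The primary structure is two simply-supported spans AB and BC.
Discontinuity in slope at B on the released structure — sum the simple-span end rotations:
  span AB: point load 64.75 at a = 6.54: Pab(L + a)/(6LEI) = 492.3/EI
  span BC: point load 51.5 at a = 1.83: Pab(L + b)/(6LEI) = 264.1/EI
  span BC: point load 53 at a = 2.75: Pab(L + b)/(6LEI) = 350.7/EI
  relative rotation θ_0 = (492.3 + 614.8)/EI = 1107/EI
A unit hogging moment at B produces rotation L₁/(3EI) + L₂/(3EI) = 7.3/EI.
Slope continuity at B: θ_0 = M_B·7.3/EI, so M_B = 1107/7.3 = 151.7 kN·m (hogging).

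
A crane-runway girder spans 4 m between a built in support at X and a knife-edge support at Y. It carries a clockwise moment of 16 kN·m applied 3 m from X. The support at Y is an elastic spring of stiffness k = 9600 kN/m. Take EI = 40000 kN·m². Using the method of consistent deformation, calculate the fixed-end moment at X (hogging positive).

Take the reaction at Y as the redundant and release it; the primary structure is a cantilever fixed at X.
Primary-structure tip deflection at Y by superposition:
  clockwise couple 16 at a = 3: M₀a(2L − a)/(2EI) = 120/EI
Tip deflection under a unit load at Y: L³/(3EI) = 21.33/EI.
With EI = 40000 kN·m²: δ_0 = 0.003 m and δ_{YY} = 0.000533 m/kN.
Compatibility — the spring shortens by R_Y/k under the reaction it provides: δ_0 − R_Y·δ_{YY} = R_Y/k. With 1/k = 0.000104 m/kN, R_Y = δ_0 / (δ_{YY} + 1/k) = 0.003 / (0.000533 + 0.000104) = 4.706 kN.
Moment equilibrium about X: M_X = Σ(load moments about X) − R_Y·L = 16 − 4.706×4 = -2.824 kN·m.

M_X = -2.824 kN·m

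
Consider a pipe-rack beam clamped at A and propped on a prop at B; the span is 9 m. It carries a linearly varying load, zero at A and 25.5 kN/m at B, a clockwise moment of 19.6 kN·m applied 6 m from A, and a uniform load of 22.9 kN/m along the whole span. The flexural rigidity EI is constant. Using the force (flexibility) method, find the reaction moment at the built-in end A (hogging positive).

Take the reaction at B as the redundant and release it; the primary structure is a cantilever fixed at A.
Downward deflection at the released point B due to the loads:
  triangular load, peak 25.5 at the free end: 11w₀L⁴/(120EI) = 15336/EI
  clockwise couple 19.6 at a = 6: M₀a(2L − a)/(2EI) = 705.6/EI
  UDL 22.9: wL⁴/(8EI) = 18781/EI
  δ_0 = 34823/EI
Tip deflection under a unit load at B: L³/(3EI) = 243/EI.
Compatibility at B: δ_0 − R_B·δ_{BB} = 0, so R_B = 34823/243 = 143.3 kN.
Moment equilibrium about A: M_A = Σ(load moments about A) − R_B·L = 1636 − 143.3×9 = 345.8 kN·m.

M_A = 345.8 kN·m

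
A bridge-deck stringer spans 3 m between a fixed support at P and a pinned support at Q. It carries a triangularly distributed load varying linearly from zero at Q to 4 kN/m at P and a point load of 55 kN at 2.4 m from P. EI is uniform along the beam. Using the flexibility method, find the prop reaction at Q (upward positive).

Remove the prop at Q; the released (primary) structure is a cantilever built in at P.
Downward deflection at the released point Q due to the loads:
  triangular load, peak 4 at the fixed end: w₀L⁴/(30EI) = 10.8/EI
  point load 55 at a = 2.4: Pa²(3L − a)/(6EI) = 348.5/EI
  δ_0 = 359.3/EI
Tip deflection under a unit load at Q: L³/(3EI) = 9/EI.
The prop prevents deflection at Q: R_Q = δ_0/δ_{QQ} = 359.3/9 = 39.92 kN.

R_Q = 39.92 kN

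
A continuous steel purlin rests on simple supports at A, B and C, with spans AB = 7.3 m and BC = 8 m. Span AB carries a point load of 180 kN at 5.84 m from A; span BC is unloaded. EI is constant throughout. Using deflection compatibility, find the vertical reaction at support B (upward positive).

Insert a hinge at B; M_B is the redundant, and each span becomes simply supported.
Discontinuity in slope at B on the released structure — sum the simple-span end rotations:
  span AB: point load 180 at a = 5.84: Pab(L + a)/(6LEI) = 460.4/EI
  relative rotation θ_0 = (460.4 + 0)/EI = 460.4/EI
A unit hogging moment at B produces rotation L₁/(3EI) + L₂/(3EI) = 5.1/EI.
Compatibility: M_B·(L₁+L₂)/(3EI) = θ_0, giving M_B = 90.28 kN·m (hogging).
Span AB, ΣM about A with M_B applied at B: R_B^{AB}·7.3 = 1051 + 90.28, so R_B^{AB} = 156.4 kN and R_A = 180 − 156.4 = 23.63 kN.
Span BC, ΣM about C: R_B^{BC}·8 = 0 + 90.28, so R_B^{BC} = 11.28 kN and R_C = 0 − 11.28 = -11.28 kN.
R_B = 156.4 + 11.28 = 167.7 kN.

R_B = 167.7 kN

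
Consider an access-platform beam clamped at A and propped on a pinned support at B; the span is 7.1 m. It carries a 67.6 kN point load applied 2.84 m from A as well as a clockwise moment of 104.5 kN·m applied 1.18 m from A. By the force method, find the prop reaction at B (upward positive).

Release the roller at B. Primary structure: cantilever fixed at A.
Deflection at B on the released cantilever, summing each load's contribution:
  point load 67.6 at a = 2.84: Pa²(3L − a)/(6EI) = 1678/EI
  clockwise couple 104.5 at a = 1.18: M₀a(2L − a)/(2EI) = 802.7/EI
  δ_0 = 2480/EI
Flexibility coefficient — unit upward force at B: δ_{BB} = L³/(3EI) = 119.3/EI.
The prop prevents deflection at B: R_B = δ_0/δ_{BB} = 2480/119.3 = 20.79 kN.

R_B = 20.79 kN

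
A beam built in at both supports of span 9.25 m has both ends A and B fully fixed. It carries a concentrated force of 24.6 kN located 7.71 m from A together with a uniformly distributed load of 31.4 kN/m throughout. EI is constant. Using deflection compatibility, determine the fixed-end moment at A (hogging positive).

Take the two fixed-end moments M_A, M_B as redundants; the released structure is the simple span AB.
End rotations of the released simple span under the applied load (×1/EI):
  at A: point load 24.6 at a = 7.71: Pab(L + b)/(6LEI) = 56.79/EI
  at B: point load 24.6 at a = 7.71: Pab(L + a)/(6LEI) = 89.26/EI
  at A: UDL 31.4: wL³/(24EI) = 1035/EI
  at B: UDL 31.4: wL³/(24EI) = 1035/EI
  θ_A0 = 1092/EI,  θ_B0 = 1125/EI
Flexibility coefficients: a unit moment at one end gives L/(3EI) there and L/(6EI) at the far end, so f₁₁ = f₂₂ = 3.083/EI and f₁₂ = f₂₁ = 1.542/EI.
Compatibility — zero rotation at each built-in end:
  3.083 M_A + 1.542 M_B = 1092
  1.542 M_A + 3.083 M_B = 1125
Solving the pair gives M_A = 229.1 kN·m and M_B = 250.2 kN·m (hogging).

M_A = 229.1 kN·m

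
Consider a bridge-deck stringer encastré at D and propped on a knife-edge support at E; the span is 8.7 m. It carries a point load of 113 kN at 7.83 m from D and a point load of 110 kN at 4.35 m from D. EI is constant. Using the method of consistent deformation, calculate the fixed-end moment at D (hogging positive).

Take the reaction at E as the redundant and release it; the primary structure is a cantilever fixed at D.
Downward deflection at the released point E due to the loads:
  point load 113 at a = 7.83: Pa²(3L − a)/(6EI) = 21095/EI
  point load 110 at a = 4.35: Pa²(3L − a)/(6EI) = 7545/EI
  δ_0 = 28641/EI
Flexibility coefficient — unit upward force at E: δ_{EE} = L³/(3EI) = 219.5/EI.
The prop prevents deflection at E: R_E = δ_0/δ_{EE} = 28641/219.5 = 130.5 kN.
Moment equilibrium about D: M_D = Σ(load moments about D) − R_E·L = 1363 − 130.5×8.7 = 228.1 kN·m.

M_D = 228.1 kN·m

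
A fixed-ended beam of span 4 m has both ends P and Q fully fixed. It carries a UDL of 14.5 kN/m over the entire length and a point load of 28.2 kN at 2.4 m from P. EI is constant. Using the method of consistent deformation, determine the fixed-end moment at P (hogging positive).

Release both end moments; the primary structure is a simply-supported span PQ with redundants M_P and M_Q.
Simple-span end rotations at P and Q under the given loads:
  at P: UDL 14.5: wL³/(24EI) = 38.67/EI
  at Q: UDL 14.5: wL³/(24EI) = 38.67/EI
  at P: point load 28.2 at a = 2.4: Pab(L + b)/(6LEI) = 25.27/EI
  at Q: point load 28.2 at a = 2.4: Pab(L + a)/(6LEI) = 28.88/EI
  θ_P0 = 63.93/EI,  θ_Q0 = 67.54/EI
Flexibility coefficients: a unit moment at one end gives L/(3EI) there and L/(6EI) at the far end, so f₁₁ = f₂₂ = 1.333/EI and f₁₂ = f₂₁ = 0.6667/EI.
Compatibility — zero rotation at each built-in end:
  1.333 M_P + 0.6667 M_Q = 63.93
  0.6667 M_P + 1.333 M_Q = 67.54
Solving the pair gives M_P = 30.16 kN·m and M_Q = 35.58 kN·m (hogging).

M_P = 30.16 kN·m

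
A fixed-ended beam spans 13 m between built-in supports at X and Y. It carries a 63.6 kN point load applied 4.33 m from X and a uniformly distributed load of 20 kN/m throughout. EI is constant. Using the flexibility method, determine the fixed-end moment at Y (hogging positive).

M_Y = 342.8 kN·m

Release both end moments; the primary structure is a simply-supported span XY with redundants M_X and M_Y.
End rotations of the released simple span under the applied load (×1/EI):
  at X: point load 63.6 at a = 4.33: Pab(L + b)/(6LEI) = 663.3/EI
  at Y: point load 63.6 at a = 4.33: Pab(L + a)/(6LEI) = 530.5/EI
  at X: UDL 20: wL³/(24EI) = 1831/EI
  at Y: UDL 20: wL³/(24EI) = 1831/EI
  θ_X0 = 2494/EI,  θ_Y0 = 2361/EI
Flexibility coefficients: a unit moment at one end gives L/(3EI) there and L/(6EI) at the far end, so f₁₁ = f₂₂ = 4.333/EI and f₁₂ = f₂₁ = 2.167/EI.
Compatibility — zero rotation at each built-in end:
  4.333 M_X + 2.167 M_Y = 2494
  2.167 M_X + 4.333 M_Y = 2361
Solving the pair gives M_X = 404.2 kN·m and M_Y = 342.8 kN·m (hogging).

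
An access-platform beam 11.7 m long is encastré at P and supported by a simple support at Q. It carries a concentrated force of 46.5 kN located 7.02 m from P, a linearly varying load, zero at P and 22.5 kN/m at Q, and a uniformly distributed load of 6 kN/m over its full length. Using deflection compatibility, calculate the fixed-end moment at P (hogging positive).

Take the reaction at Q as the redundant and release it; the primary structure is a cantilever fixed at P.
Free-end deflection of the primary structure under the applied loading (downward +):
  point load 46.5 at a = 7.02: Pa²(3L − a)/(6EI) = 10724/EI
  triangular load, peak 22.5 at the free end: 11w₀L⁴/(120EI) = 38649/EI
  UDL 6: wL⁴/(8EI) = 14054/EI
  δ_0 = 63427/EI
Tip deflection under a unit load at Q: L³/(3EI) = 533.9/EI.
The prop prevents deflection at Q: R_Q = δ_0/δ_{QQ} = 63427/533.9 = 118.8 kN.
Moment equilibrium about P: M_P = Σ(load moments about P) − R_Q·L = 1764 − 118.8×11.7 = 373.7 kN·m.

M_P = 373.7 kN·m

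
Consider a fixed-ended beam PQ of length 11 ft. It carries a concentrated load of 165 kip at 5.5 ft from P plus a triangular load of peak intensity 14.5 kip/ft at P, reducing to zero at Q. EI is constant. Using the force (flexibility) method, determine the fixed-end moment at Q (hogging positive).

M_Q = 285.4 kip·ft

Take the two fixed-end moments M_P, M_Q as redundants; the released structure is the simple span PQ.
On the primary (simply-supported) span, the end slopes from the loading are:
  at P: point load 165 at a = 5.5: Pab(L + b)/(6LEI) = 1248/EI
  at Q: point load 165 at a = 5.5: Pab(L + a)/(6LEI) = 1248/EI
  at P: triangular load, peak 14.5: w₀L³/(45EI) = 428.9/EI
  at Q: triangular load, peak 14.5: 7w₀L³/(360EI) = 375.3/EI
  θ_P0 = 1677/EI,  θ_Q0 = 1623/EI
Flexibility coefficients: a unit moment at one end gives L/(3EI) there and L/(6EI) at the far end, so f₁₁ = f₂₂ = 3.667/EI and f₁₂ = f₂₁ = 1.833/EI.
Compatibility — zero rotation at each built-in end:
  3.667 M_P + 1.833 M_Q = 1677
  1.833 M_P + 3.667 M_Q = 1623
Solving the pair gives M_P = 314.6 kip·ft and M_Q = 285.4 kip·ft (hogging).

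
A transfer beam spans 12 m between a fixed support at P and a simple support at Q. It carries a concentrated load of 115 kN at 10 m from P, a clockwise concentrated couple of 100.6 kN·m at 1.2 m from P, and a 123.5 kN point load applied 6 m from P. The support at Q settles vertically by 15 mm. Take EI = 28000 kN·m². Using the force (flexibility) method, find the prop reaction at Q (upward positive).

R_Q = 126.8 kN

Choose R_Q as the redundant. The primary structure is the cantilever fixed at P.
Free-end deflection of the primary structure under the applied loading (downward +):
  point load 115 at a = 10: Pa²(3L − a)/(6EI) = 49833/EI
  clockwise couple 100.6 at a = 1.2: M₀a(2L − a)/(2EI) = 1376/EI
  point load 123.5 at a = 6: Pa²(3L − a)/(6EI) = 22230/EI
  δ_0 = 73440/EI
Flexibility coefficient — unit upward force at Q: δ_{QQ} = L³/(3EI) = 576/EI.
With EI = 28000 kN·m²: δ_0 = 2.6228 m and δ_{QQ} = 0.020571 m/kN.
Compatibility — the beam at Q must follow the support down by 0.015 m: δ_0 − R_Q·δ_{QQ} = 0.015, so R_Q = (2.6228 − 0.015)/0.020571 = 126.8 kN.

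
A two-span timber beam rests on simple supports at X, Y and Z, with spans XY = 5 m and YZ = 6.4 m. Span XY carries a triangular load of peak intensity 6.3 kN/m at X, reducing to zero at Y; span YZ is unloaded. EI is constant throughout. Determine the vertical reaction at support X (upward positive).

Take M_Y as the redundant. Released structure: two simple spans XY and YZ with a hinge at Y.
Rotations at Y on the released spans (each span's end-slope, ×1/EI):
  span XY: triangular load, peak 6.3: 7w₀L³/(360EI) = 15.31/EI
  relative rotation θ_0 = (15.31 + 0)/EI = 15.31/EI
A unit hogging moment at Y produces rotation L₁/(3EI) + L₂/(3EI) = 3.8/EI.
Compatibility: M_Y·(L₁+L₂)/(3EI) = θ_0, giving M_Y = 4.03 kN·m (hogging).
Span XY, ΣM about X with M_Y applied at Y: R_Y^{XY}·5 = 26.25 + 4.03, so R_Y^{XY} = 6.056 kN and R_X = 15.75 − 6.056 = 9.694 kN.

R_X = 9.694 kN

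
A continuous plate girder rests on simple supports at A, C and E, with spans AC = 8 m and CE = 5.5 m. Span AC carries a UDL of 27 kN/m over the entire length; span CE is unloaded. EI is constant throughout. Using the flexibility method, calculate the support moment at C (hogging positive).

M_C = 128 kN·m

Insert a hinge at C; M_C is the redundant, and each span becomes simply supported.
Rotations at C on the released spans (each span's end-slope, ×1/EI):
  span AC: UDL 27: wL³/(24EI) = 576/EI
  relative rotation θ_0 = (576 + 0)/EI = 576/EI
A unit hogging moment at C produces rotation L₁/(3EI) + L₂/(3EI) = 4.5/EI.
Slope continuity at C: θ_0 = M_C·4.5/EI, so M_C = 576/4.5 = 128 kN·m (hogging).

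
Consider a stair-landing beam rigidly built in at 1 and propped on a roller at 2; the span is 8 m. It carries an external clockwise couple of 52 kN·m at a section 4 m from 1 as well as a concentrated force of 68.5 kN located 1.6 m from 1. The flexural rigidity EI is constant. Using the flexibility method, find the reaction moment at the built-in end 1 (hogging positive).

M_1 = 72.41 kN·m

Release the roller at 2. Primary structure: cantilever fixed at 1.
Primary-structure tip deflection at 2 by superposition:
  clockwise couple 52 at a = 4: M₀a(2L − a)/(2EI) = 1248/EI
  point load 68.5 at a = 1.6: Pa²(3L − a)/(6EI) = 654.7/EI
  δ_0 = 1903/EI
Flexibility coefficient — unit upward force at 2: δ_{22} = L³/(3EI) = 170.7/EI.
Compatibility at 2: δ_0 − R_2·δ_{22} = 0, so R_2 = 1903/170.7 = 11.15 kN.
Moment equilibrium about 1: M_1 = Σ(load moments about 1) − R_2·L = 161.6 − 11.15×8 = 72.41 kN·m.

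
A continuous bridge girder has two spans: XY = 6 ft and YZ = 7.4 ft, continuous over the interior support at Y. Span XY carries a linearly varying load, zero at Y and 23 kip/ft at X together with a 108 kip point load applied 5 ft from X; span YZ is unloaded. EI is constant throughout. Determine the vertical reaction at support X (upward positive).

Take M_Y as the redundant. Released structure: two simple spans XY and YZ with a hinge at Y.
End slopes at the hinge Y, treating each span as simply supported:
  span XY: triangular load, peak 23: 7w₀L³/(360EI) = 96.6/EI
  span XY: point load 108 at a = 5: Pab(L + a)/(6LEI) = 165/EI
  relative rotation θ_0 = (261.6 + 0)/EI = 261.6/EI
A unit hogging moment at Y produces rotation L₁/(3EI) + L₂/(3EI) = 4.467/EI.
Slope continuity at Y: θ_0 = M_Y·4.467/EI, so M_Y = 261.6/4.467 = 58.57 kip·ft (hogging).
Span XY, ΣM about X with M_Y applied at Y: R_Y^{XY}·6 = 678 + 58.57, so R_Y^{XY} = 122.8 kip and R_X = 177 − 122.8 = 54.24 kip.

R_X = 54.24 kip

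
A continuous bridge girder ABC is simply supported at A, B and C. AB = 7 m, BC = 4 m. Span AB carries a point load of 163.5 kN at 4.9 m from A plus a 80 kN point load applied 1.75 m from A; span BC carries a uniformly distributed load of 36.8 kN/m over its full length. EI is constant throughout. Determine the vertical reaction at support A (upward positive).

Release continuity at B by inserting a hinge; the redundant is the internal moment M_B. The primary structure is two simply-supported spans AB and BC.
End slopes at the hinge B, treating each span as simply supported:
  span AB: point load 163.5 at a = 4.9: Pab(L + a)/(6LEI) = 476.7/EI
  span AB: point load 80 at a = 1.75: Pab(L + a)/(6LEI) = 153.1/EI
  span BC: UDL 36.8: wL³/(24EI) = 98.13/EI
  relative rotation θ_0 = (629.8 + 98.13)/EI = 727.9/EI
A unit hogging moment at B produces rotation L₁/(3EI) + L₂/(3EI) = 3.667/EI.
Slope continuity at B: θ_0 = M_B·3.667/EI, so M_B = 727.9/3.667 = 198.5 kN·m (hogging).
Span AB, ΣM about A with M_B applied at B: R_B^{AB}·7 = 941.1 + 198.5, so R_B^{AB} = 162.8 kN and R_A = 243.5 − 162.8 = 80.69 kN.

R_A = 80.69 kN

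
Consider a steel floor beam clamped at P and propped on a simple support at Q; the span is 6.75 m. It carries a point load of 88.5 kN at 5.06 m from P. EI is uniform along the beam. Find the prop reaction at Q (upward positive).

R_Q = 55.96 kN

Take the reaction at Q as the redundant and release it; the primary structure is a cantilever fixed at P.
Free-end deflection of the primary structure under the applied loading (downward +):
  point load 88.5 at a = 5.06: Pa²(3L − a)/(6EI) = 5737/EI
Flexibility coefficient — unit upward force at Q: δ_{QQ} = L³/(3EI) = 102.5/EI.
Compatibility at Q: δ_0 − R_Q·δ_{QQ} = 0, so R_Q = 5737/102.5 = 55.96 kN.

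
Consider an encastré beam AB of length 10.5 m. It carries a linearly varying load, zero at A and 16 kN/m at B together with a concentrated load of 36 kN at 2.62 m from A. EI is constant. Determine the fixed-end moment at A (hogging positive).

Release both end moments; the primary structure is a simply-supported span AB with redundants M_A and M_B.
Simple-span end rotations at A and B under the given loads:
  at A: triangular load, peak 16: 7w₀L³/(360EI) = 360.1/EI
  at B: triangular load, peak 16: w₀L³/(45EI) = 411.6/EI
  at A: point load 36 at a = 2.62: Pab(L + b)/(6LEI) = 216.8/EI
  at B: point load 36 at a = 2.62: Pab(L + a)/(6LEI) = 154.8/EI
  θ_A0 = 577/EI,  θ_B0 = 566.4/EI
Flexibility coefficients: a unit moment at one end gives L/(3EI) there and L/(6EI) at the far end, so f₁₁ = f₂₂ = 3.5/EI and f₁₂ = f₂₁ = 1.75/EI.
Compatibility — zero rotation at each built-in end:
  3.5 M_A + 1.75 M_B = 577
  1.75 M_A + 3.5 M_B = 566.4
Solving the pair gives M_A = 111.9 kN·m and M_B = 105.9 kN·m (hogging).

M_A = 111.9 kN·m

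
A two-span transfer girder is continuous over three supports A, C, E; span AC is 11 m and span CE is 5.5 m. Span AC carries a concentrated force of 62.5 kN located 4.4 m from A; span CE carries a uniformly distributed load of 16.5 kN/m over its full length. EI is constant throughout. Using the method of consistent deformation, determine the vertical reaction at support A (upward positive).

R_A = 28.61 kN

Release continuity at C by inserting a hinge; the redundant is the internal moment M_C. The primary structure is two simply-supported spans AC and CE.
End slopes at the hinge C, treating each span as simply supported:
  span AC: point load 62.5 at a = 4.4: Pab(L + a)/(6LEI) = 423.5/EI
  span CE: UDL 16.5: wL³/(24EI) = 114.4/EI
  relative rotation θ_0 = (423.5 + 114.4)/EI = 537.9/EI
A unit hogging moment at C produces rotation L₁/(3EI) + L₂/(3EI) = 5.5/EI.
Slope continuity at C: θ_0 = M_C·5.5/EI, so M_C = 537.9/5.5 = 97.8 kN·m (hogging).
Span AC, ΣM about A with M_C applied at C: R_C^{AC}·11 = 275 + 97.8, so R_C^{AC} = 33.89 kN and R_A = 62.5 − 33.89 = 28.61 kN.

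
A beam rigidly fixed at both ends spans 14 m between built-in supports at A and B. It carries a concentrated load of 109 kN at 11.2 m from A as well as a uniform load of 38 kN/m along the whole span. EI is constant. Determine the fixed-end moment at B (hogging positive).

M_B = 816 kN·m

Release both end moments; the primary structure is a simply-supported span AB with redundants M_A and M_B.
Simple-span end rotations at A and B under the given loads:
  at A: point load 109 at a = 11.2: Pab(L + b)/(6LEI) = 683.6/EI
  at B: point load 109 at a = 11.2: Pab(L + a)/(6LEI) = 1025/EI
  at A: UDL 38: wL³/(24EI) = 4345/EI
  at B: UDL 38: wL³/(24EI) = 4345/EI
  θ_A0 = 5028/EI,  θ_B0 = 5370/EI
Flexibility coefficients: a unit moment at one end gives L/(3EI) there and L/(6EI) at the far end, so f₁₁ = f₂₂ = 4.667/EI and f₁₂ = f₂₁ = 2.333/EI.
Compatibility — zero rotation at each built-in end:
  4.667 M_A + 2.333 M_B = 5028
  2.333 M_A + 4.667 M_B = 5370
Solving the pair gives M_A = 669.5 kN·m and M_B = 816 kN·m (hogging).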